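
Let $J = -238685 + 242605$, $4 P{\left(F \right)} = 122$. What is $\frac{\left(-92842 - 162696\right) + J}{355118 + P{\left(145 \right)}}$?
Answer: $- \frac{503236}{710297} \approx -0.70849$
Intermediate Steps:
$P{\left(F \right)} = \frac{61}{2}$ ($P{\left(F \right)} = \frac{1}{4} \cdot 122 = \frac{61}{2}$)
$J = 3920$
$\frac{\left(-92842 - 162696\right) + J}{355118 + P{\left(145 \right)}} = \frac{\left(-92842 - 162696\right) + 3920}{355118 + \frac{61}{2}} = \frac{-255538 + 3920}{\frac{710297}{2}} = \left(-251618\right) \frac{2}{710297} = - \frac{503236}{710297}$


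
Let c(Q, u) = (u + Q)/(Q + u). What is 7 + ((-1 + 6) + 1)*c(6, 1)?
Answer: 13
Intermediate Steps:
c(Q, u) = 1 (c(Q, u) = (Q + u)/(Q + u) = 1)
7 + ((-1 + 6) + 1)*c(6, 1) = 7 + ((-1 + 6) + 1)*1 = 7 + (5 + 1)*1 = 7 + 6*1 = 7 + 6 = 13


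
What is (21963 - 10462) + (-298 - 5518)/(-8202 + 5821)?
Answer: 27389697/2381 ≈ 11503.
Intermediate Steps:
(21963 - 10462) + (-298 - 5518)/(-8202 + 5821) = 11501 - 5816/(-2381) = 11501 - 5816*(-1/2381) = 11501 + 5816/2381 = 27389697/2381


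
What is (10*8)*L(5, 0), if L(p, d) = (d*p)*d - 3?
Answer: -240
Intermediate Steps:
L(p, d) = -3 + p*d**2 (L(p, d) = p*d**2 - 3 = -3 + p*d**2)
(10*8)*L(5, 0) = (10*8)*(-3 + 5*0**2) = 80*(-3 + 5*0) = 80*(-3 + 0) = 80*(-3) = -240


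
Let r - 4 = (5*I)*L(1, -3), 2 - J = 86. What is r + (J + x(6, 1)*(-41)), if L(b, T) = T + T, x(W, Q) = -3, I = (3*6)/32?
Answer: 209/8 ≈ 26.125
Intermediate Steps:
I = 9/16 (I = 18*(1/32) = 9/16 ≈ 0.56250)
J = -84 (J = 2 - 1*86 = 2 - 86 = -84)
L(b, T) = 2*T
r = -103/8 (r = 4 + (5*(9/16))*(2*(-3)) = 4 + (45/16)*(-6) = 4 - 135/8 = -103/8 ≈ -12.875)
r + (J + x(6, 1)*(-41)) = -103/8 + (-84 - 3*(-41)) = -103/8 + (-84 + 123) = -103/8 + 39 = 209/8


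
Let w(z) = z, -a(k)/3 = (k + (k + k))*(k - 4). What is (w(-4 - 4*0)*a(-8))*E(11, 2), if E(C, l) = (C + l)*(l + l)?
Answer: 179712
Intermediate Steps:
a(k) = -9*k*(-4 + k) (a(k) = -3*(k + (k + k))*(k - 4) = -3*(k + 2*k)*(-4 + k) = -3*3*k*(-4 + k) = -9*k*(-4 + k))
E(C, l) = 2*l*(C + l) (E(C, l) = (C + l)*(2*l) = 2*l*(C + l))
(w(-4 - 4*0)*a(-8))*E(11, 2) = ((-4 - 4*0)*(9*(-8)*(4 - 1*(-8))))*(2*2*(11 + 2)) = ((-4 + 0)*(9*(-8)*(4 + 8)))*(2*2*13) = -36*(-8)*12*52 = -4*(-864)*52 = 3456*52 = 179712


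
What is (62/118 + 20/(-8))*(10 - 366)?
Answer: 41474/59 ≈ 702.95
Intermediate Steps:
(62/118 + 20/(-8))*(10 - 366) = (62*(1/118) + 20*(-⅛))*(-356) = (31/59 - 5/2)*(-356) = -233/118*(-356) = 41474/59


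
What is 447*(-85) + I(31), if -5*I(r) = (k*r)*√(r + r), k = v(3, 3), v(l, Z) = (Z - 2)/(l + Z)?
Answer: -37995 - 31*√62/30 ≈ -38003.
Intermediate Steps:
v(l, Z) = (-2 + Z)/(Z + l)
k = ⅙ (k = (-2 + 3)/(3 + 3) = 1/6 = (⅙)*1 = ⅙ ≈ 0.16667)
I(r) = -√2*r^(3/2)/30 (I(r) = -r/6*√(r + r)/5 = -r/6*√(2*r)/5 = -r/6*√2*√r/5 = -√2*r^(3/2)/30)
447*(-85) + I(31) = 447*(-85) - √2*31^(3/2)/30 = -37995 - √2*31*√31/30 = -37995 - 31*√62/30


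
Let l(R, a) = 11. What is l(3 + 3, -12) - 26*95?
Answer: -2459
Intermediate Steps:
l(3 + 3, -12) - 26*95 = 11 - 26*95 = 11 - 2470 = -2459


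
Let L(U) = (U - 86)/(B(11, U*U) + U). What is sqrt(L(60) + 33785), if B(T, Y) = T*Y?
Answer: sqrt(13285238128710)/19830 ≈ 183.81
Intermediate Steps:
L(U) = (-86 + U)/(U + 11*U**2) (L(U) = (U - 86)/(11*(U*U) + U) = (-86 + U)/(11*U**2 + U) = (-86 + U)/(U + 11*U**2))
sqrt(L(60) + 33785) = sqrt((-86 + 60)/(60*(1 + 11*60)) + 33785) = sqrt((1/60)*(-26)/(1 + 660) + 33785) = sqrt((1/60)*(-26)/661 + 33785) = sqrt((1/60)*(1/661)*(-26) + 33785) = sqrt(-13/19830 + 33785) = sqrt(669956537/19830) = sqrt(13285238128710)/19830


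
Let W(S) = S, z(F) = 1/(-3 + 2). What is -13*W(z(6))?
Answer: 13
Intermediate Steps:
z(F) = -1 (z(F) = 1/(-1) = -1)
-13*W(z(6)) = -13*(-1) = 13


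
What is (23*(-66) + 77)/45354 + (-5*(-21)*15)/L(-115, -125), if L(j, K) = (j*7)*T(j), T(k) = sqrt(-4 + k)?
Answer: -1441/45354 + 45*I*sqrt(119)/2737 ≈ -0.031772 + 0.17935*I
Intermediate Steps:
L(j, K) = 7*j*sqrt(-4 + j) (L(j, K) = (j*7)*sqrt(-4 + j) = (7*j)*sqrt(-4 + j) = 7*j*sqrt(-4 + j))
(23*(-66) + 77)/45354 + (-5*(-21)*15)/L(-115, -125) = (23*(-66) + 77)/45354 + (-5*(-21)*15)/((7*(-115)*sqrt(-4 - 115))) = (-1518 + 77)*(1/45354) + (105*15)/((7*(-115)*sqrt(-119))) = -1441*1/45354 + 1575/((7*(-115)*(I*sqrt(119)))) = -1441/45354 + 1575/((-805*I*sqrt(119))) = -1441/45354 + 1575*(I*sqrt(119)/95795) = -1441/45354 + 45*I*sqrt(119)/2737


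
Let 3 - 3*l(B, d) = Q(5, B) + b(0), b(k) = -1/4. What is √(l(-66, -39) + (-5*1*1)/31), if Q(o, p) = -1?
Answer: √43431/186 ≈ 1.1204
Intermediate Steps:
b(k) = -¼ (b(k) = (¼)*(-1) = -¼)
l(B, d) = 17/12 (l(B, d) = 1 - (-1 - ¼)/3 = 1 - ⅓*(-5/4) = 1 + 5/12 = 17/12)
√(l(-66, -39) + (-5*1*1)/31) = √(17/12 + (-5*1*1)/31) = √(17/12 + (-5*1)/31) = √(17/12 + (1/31)*(-5)) = √(17/12 - 5/31) = √(467/372) = √43431/186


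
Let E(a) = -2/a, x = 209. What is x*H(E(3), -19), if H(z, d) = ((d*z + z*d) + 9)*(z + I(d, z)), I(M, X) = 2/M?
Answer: -49852/9 ≈ -5539.1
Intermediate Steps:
H(z, d) = (9 + 2*d*z)*(z + 2/d) (H(z, d) = ((d*z + z*d) + 9)*(z + 2/d) = ((d*z + d*z) + 9)*(z + 2/d) = (2*d*z + 9)*(z + 2/d) = (9 + 2*d*z)*(z + 2/d))
x*H(E(3), -19) = 209*((18 - 19*(-2/3)*(13 + 2*(-19)*(-2/3)))/(-19)) = 209*(-(18 - 19*(-2*⅓)*(13 + 2*(-19)*(-2*⅓)))/19) = 209*(-(18 - 19*(-⅔)*(13 + 2*(-19)*(-⅔)))/19) = 209*(-(18 - 19*(-⅔)*(13 + 76/3))/19) = 209*(-(18 - 19*(-⅔)*115/3)/19) = 209*(-(18 + 4370/9)/19) = 209*(-1/19*4532/9) = 209*(-4532/171) = -49852/9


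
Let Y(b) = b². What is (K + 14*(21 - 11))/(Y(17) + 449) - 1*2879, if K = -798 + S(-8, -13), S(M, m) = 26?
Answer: -1062667/369 ≈ -2879.9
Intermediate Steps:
K = -772 (K = -798 + 26 = -772)
(K + 14*(21 - 11))/(Y(17) + 449) - 1*2879 = (-772 + 14*(21 - 11))/(17² + 449) - 1*2879 = (-772 + 14*10)/(289 + 449) - 2879 = (-772 + 140)/738 - 2879 = -632*1/738 - 2879 = -316/369 - 2879 = -1062667/369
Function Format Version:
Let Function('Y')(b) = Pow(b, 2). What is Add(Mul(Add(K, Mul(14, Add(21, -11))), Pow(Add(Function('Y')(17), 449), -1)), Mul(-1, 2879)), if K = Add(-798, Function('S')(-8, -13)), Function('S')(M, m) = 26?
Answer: Rational(-1062667, 369) ≈ -2879.9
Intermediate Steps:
K = -772 (K = Add(-798, 26) = -772)
Add(Mul(Add(K, Mul(14, Add(21, -11))), Pow(Add(Function('Y')(17), 449), -1)), Mul(-1, 2879)) = Add(Mul(Add(-772, Mul(14, Add(21, -11))), Pow(Add(Pow(17, 2), 449), -1)), Mul(-1, 2879)) = Add(Mul(Add(-772, Mul(14, 10)), Pow(Add(289, 449), -1)), -2879) = Add(Mul(Add(-772, 140), Pow(738, -1)), -2879) = Add(Mul(-632, Rational(1, 738)), -2879) = Add(Rational(-316, 369), -2879) = Rational(-1062667, 369)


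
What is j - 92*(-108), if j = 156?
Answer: 10092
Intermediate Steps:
j - 92*(-108) = 156 - 92*(-108) = 156 + 9936 = 10092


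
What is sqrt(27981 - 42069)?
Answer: 2*I*sqrt(3522) ≈ 118.69*I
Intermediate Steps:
sqrt(27981 - 42069) = sqrt(-14088) = 2*I*sqrt(3522)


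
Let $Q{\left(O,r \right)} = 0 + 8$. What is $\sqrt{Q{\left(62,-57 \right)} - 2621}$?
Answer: $i \sqrt{2613} \approx 51.117 i$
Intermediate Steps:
$Q{\left(O,r \right)} = 8$
$\sqrt{Q{\left(62,-57 \right)} - 2621} = \sqrt{8 - 2621} = \sqrt{-2613} = i \sqrt{2613}$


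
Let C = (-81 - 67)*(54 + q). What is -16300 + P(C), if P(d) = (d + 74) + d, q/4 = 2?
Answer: -34578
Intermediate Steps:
q = 8 (q = 4*2 = 8)
C = -9176 (C = (-81 - 67)*(54 + 8) = -148*62 = -9176)
P(d) = 74 + 2*d (P(d) = (74 + d) + d = 74 + 2*d)
-16300 + P(C) = -16300 + (74 + 2*(-9176)) = -16300 + (74 - 18352) = -16300 - 18278 = -34578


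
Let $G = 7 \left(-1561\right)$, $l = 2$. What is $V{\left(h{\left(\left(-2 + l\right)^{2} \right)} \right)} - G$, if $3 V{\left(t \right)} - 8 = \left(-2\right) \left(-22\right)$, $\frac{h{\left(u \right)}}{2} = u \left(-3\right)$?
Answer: $\frac{32833}{3} \approx 10944.0$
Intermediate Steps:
$h{\left(u \right)} = - 6 u$ ($h{\left(u \right)} = 2 u \left(-3\right) = 2 \left(- 3 u\right) = - 6 u$)
$G = -10927$
$V{\left(t \right)} = \frac{52}{3}$ ($V{\left(t \right)} = \frac{8}{3} + \frac{\left(-2\right) \left(-22\right)}{3} = \frac{8}{3} + \frac{1}{3} \cdot 44 = \frac{8}{3} + \frac{44}{3} = \frac{52}{3}$)
$V{\left(h{\left(\left(-2 + l\right)^{2} \right)} \right)} - G = \frac{52}{3} - -10927 = \frac{52}{3} + 10927 = \frac{32833}{3}$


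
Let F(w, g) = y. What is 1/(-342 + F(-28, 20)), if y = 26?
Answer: -1/316 ≈ -0.0031646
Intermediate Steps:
F(w, g) = 26
1/(-342 + F(-28, 20)) = 1/(-342 + 26) = 1/(-316) = -1/316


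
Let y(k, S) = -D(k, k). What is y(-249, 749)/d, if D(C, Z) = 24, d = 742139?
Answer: -24/742139 ≈ -3.2339e-5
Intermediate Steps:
y(k, S) = -24 (y(k, S) = -1*24 = -24)
y(-249, 749)/d = -24/742139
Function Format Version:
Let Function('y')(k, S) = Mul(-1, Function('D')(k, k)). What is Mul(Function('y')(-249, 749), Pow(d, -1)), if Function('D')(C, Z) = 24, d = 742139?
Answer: Rational(-24, 742139) ≈ -3.2339e-5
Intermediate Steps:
Function('y')(k, S) = -24 (Function('y')(k, S) = Mul(-1, 24) = -24)
Mul(Function('y')(-249, 749), Pow(d, -1)) = Mul(-24, Pow(742139, -1)) = Mul(-24, Rational(1, 742139)) = Rational(-24, 742139)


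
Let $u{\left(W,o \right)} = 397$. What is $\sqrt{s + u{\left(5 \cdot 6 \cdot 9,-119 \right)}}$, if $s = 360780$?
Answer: $\sqrt{361177} \approx 600.98$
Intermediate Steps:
$\sqrt{s + u{\left(5 \cdot 6 \cdot 9,-119 \right)}} = \sqrt{360780 + 397} = \sqrt{361177}$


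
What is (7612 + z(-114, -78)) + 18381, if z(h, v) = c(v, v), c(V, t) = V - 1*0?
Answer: 25915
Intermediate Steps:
c(V, t) = V (c(V, t) = V + 0 = V)
z(h, v) = v
(7612 + z(-114, -78)) + 18381 = (7612 - 78) + 18381 = 7534 + 18381 = 25915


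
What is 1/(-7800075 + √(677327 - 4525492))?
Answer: -1560015/12168234770758 - I*√3848165/60841173853790 ≈ -1.282e-7 - 3.2243e-11*I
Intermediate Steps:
1/(-7800075 + √(677327 - 4525492)) = 1/(-7800075 + √(-3848165)) = 1/(-7800075 + I*√3848165)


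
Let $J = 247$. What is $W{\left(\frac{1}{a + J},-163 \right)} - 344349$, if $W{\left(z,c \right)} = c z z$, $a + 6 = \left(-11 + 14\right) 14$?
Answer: $- \frac{27578567224}{80089} \approx -3.4435 \cdot 10^{5}$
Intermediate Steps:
$a = 36$ ($a = -6 + \left(-11 + 14\right) 14 = -6 + 3 \cdot 14 = -6 + 42 = 36$)
$W{\left(z,c \right)} = c z^{2}$
$W{\left(\frac{1}{a + J},-163 \right)} - 344349 = - 163 \left(\frac{1}{36 + 247}\right)^{2} - 344349 = - 163 \left(\frac{1}{283}\right)^{2} - 344349 = - \frac{163}{80089} - 344349 = - \frac{27578567224}{80089}$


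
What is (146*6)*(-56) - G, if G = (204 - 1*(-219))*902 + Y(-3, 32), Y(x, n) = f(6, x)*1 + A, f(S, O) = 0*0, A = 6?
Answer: -430608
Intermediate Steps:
f(S, O) = 0
Y(x, n) = 6 (Y(x, n) = 0*1 + 6 = 0 + 6 = 6)
G = 381552 (G = (204 - 1*(-219))*902 + 6 = (204 + 219)*902 + 6 = 423*902 + 6 = 381546 + 6 = 381552)
(146*6)*(-56) - G = (146*6)*(-56) - 1*381552 = 876*(-56) - 381552 = -49056 - 381552 = -430608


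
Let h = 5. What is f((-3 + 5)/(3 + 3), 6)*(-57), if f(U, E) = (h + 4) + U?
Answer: -532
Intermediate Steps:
f(U, E) = 9 + U (f(U, E) = (5 + 4) + U = 9 + U)
f((-3 + 5)/(3 + 3), 6)*(-57) = (9 + (-3 + 5)/(3 + 3))*(-57) = (9 + 2/6)*(-57) = (9 + 2*(⅙))*(-57) = (9 + ⅓)*(-57) = (28/3)*(-57) = -532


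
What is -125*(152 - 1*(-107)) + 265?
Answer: -32110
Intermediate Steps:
-125*(152 - 1*(-107)) + 265 = -125*(152 + 107) + 265 = -125*259 + 265 = -32375 + 265 = -32110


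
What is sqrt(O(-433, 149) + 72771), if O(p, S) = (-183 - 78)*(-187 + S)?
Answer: sqrt(82689) ≈ 287.56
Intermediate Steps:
O(p, S) = 48807 - 261*S (O(p, S) = -261*(-187 + S) = 48807 - 261*S)
sqrt(O(-433, 149) + 72771) = sqrt((48807 - 261*149) + 72771) = sqrt((48807 - 38889) + 72771) = sqrt(9918 + 72771) = sqrt(82689)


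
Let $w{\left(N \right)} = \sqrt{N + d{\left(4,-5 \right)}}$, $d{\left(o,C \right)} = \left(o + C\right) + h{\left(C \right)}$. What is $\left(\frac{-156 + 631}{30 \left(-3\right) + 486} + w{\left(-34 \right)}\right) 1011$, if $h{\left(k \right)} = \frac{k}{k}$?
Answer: $\frac{160075}{132} + 1011 i \sqrt{34} \approx 1212.7 + 5895.1 i$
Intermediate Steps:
$h{\left(k \right)} = 1$
$d{\left(o,C \right)} = 1 + C + o$ ($d{\left(o,C \right)} = \left(o + C\right) + 1 = \left(C + o\right) + 1 = 1 + C + o$)
$w{\left(N \right)} = \sqrt{N}$ ($w{\left(N \right)} = \sqrt{N + \left(1 - 5 + 4\right)} = \sqrt{N + 0} = \sqrt{N}$)
$\left(\frac{-156 + 631}{30 \left(-3\right) + 486} + w{\left(-34 \right)}\right) 1011 = \left(\frac{-156 + 631}{30 \left(-3\right) + 486} + \sqrt{-34}\right) 1011 = \left(\frac{475}{-90 + 486} + i \sqrt{34}\right) 1011 = \left(\frac{475}{396} + i \sqrt{34}\right) 1011 = \frac{160075}{132} + 1011 i \sqrt{34}$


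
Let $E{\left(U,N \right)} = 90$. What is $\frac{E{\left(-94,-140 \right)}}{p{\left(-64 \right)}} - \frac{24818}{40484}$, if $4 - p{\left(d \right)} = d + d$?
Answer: $\frac{7658}{111331} \approx 0.068786$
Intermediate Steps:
$p{\left(d \right)} = 4 - 2 d$ ($p{\left(d \right)} = 4 - \left(d + d\right) = 4 - 2 d$)
$\frac{E{\left(-94,-140 \right)}}{p{\left(-64 \right)}} - \frac{24818}{40484} = \frac{90}{4 - -128} - \frac{24818}{40484} = \frac{90}{4 + 128} - \frac{12409}{20242} = \frac{90}{132} - \frac{12409}{20242} = 90 \cdot \frac{1}{132} - \frac{12409}{20242} = \frac{15}{22} - \frac{12409}{20242} = \frac{7658}{111331}$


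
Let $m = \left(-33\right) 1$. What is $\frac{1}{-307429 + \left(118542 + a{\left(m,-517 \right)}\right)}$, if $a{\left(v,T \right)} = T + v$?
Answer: $- \frac{1}{189437} \approx -5.2788 \cdot 10^{-6}$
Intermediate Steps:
$m = -33$
$\frac{1}{-307429 + \left(118542 + a{\left(m,-517 \right)}\right)} = \frac{1}{-307429 + \left(118542 - 550\right)} = \frac{1}{-307429 + 117992} = \frac{1}{-189437} = - \frac{1}{189437}$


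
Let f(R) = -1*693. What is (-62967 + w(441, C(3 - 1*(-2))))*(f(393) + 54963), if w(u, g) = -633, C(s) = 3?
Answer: -3451572000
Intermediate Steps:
f(R) = -693
(-62967 + w(441, C(3 - 1*(-2))))*(f(393) + 54963) = (-62967 - 633)*(-693 + 54963) = -63600*54270 = -3451572000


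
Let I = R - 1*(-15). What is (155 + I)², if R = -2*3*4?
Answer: 21316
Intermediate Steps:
R = -24 (R = -6*4 = -24)
I = -9 (I = -24 - 1*(-15) = -24 + 15 = -9)
(155 + I)² = (155 - 9)² = 146² = 21316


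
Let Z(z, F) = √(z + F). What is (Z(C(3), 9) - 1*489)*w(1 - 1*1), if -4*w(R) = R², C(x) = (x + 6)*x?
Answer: 0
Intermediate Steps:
C(x) = x*(6 + x) (C(x) = (6 + x)*x = x*(6 + x))
Z(z, F) = √(F + z)
w(R) = -R²/4
(Z(C(3), 9) - 1*489)*w(1 - 1*1) = (√(9 + 3*(6 + 3)) - 1*489)*(-(1 - 1*1)²/4) = (√(9 + 3*9) - 489)*(-(1 - 1)²/4) = (√(9 + 27) - 489)*(-¼*0²) = (√36 - 489)*(-¼*0) = (6 - 489)*0 = -483*0 = 0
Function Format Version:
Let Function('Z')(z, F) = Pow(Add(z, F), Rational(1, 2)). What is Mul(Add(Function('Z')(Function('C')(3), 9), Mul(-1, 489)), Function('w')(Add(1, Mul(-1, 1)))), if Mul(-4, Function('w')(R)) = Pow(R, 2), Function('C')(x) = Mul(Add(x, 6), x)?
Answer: 0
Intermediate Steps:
Function('C')(x) = Mul(x, Add(6, x)) (Function('C')(x) = Mul(Add(6, x), x) = Mul(x, Add(6, x)))
Function('Z')(z, F) = Pow(Add(F, z), Rational(1, 2))
Function('w')(R) = Mul(Rational(-1, 4), Pow(R, 2))
Mul(Add(Function('Z')(Function('C')(3), 9), Mul(-1, 489)), Function('w')(Add(1, Mul(-1, 1)))) = Mul(Add(Pow(Add(9, Mul(3, Add(6, 3))), Rational(1, 2)), Mul(-1, 489)), Mul(Rational(-1, 4), Pow(Add(1, Mul(-1, 1)), 2))) = Mul(Add(Pow(Add(9, Mul(3, 9)), Rational(1, 2)), -489), Mul(Rational(-1, 4), Pow(Add(1, -1), 2))) = Mul(Add(Pow(Add(9, 27), Rational(1, 2)), -489), Mul(Rational(-1, 4), Pow(0, 2))) = Mul(Add(Pow(36, Rational(1, 2)), -489), Mul(Rational(-1, 4), 0)) = Mul(Add(6, -489), 0) = Mul(-483, 0) = 0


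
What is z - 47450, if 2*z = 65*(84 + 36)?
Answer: -43550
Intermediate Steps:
z = 3900 (z = (65*(84 + 36))/2 = (65*120)/2 = (1/2)*7800 = 3900)
z - 47450 = 3900 - 47450 = -43550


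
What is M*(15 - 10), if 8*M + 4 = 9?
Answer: 25/8 ≈ 3.1250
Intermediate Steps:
M = 5/8 (M = -1/2 + (1/8)*9 = -1/2 + 9/8 = 5/8 ≈ 0.62500)
M*(15 - 10) = 5*(15 - 10)/8 = (5/8)*5 = 25/8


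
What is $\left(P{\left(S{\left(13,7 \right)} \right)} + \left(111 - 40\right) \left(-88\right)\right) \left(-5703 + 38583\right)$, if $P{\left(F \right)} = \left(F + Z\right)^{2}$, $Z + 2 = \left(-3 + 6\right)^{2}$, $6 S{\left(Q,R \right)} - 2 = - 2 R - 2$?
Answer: $- \frac{614154560}{3} \approx -2.0472 \cdot 10^{8}$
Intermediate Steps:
$S{\left(Q,R \right)} = - \frac{R}{3}$ ($S{\left(Q,R \right)} = \frac{1}{3} + \frac{- 2 R - 2}{6} = \frac{1}{3} + \frac{-2 - 2 R}{6} = \frac{1}{3} - \left(\frac{1}{3} + \frac{R}{3}\right) = - \frac{R}{3}$)
$Z = 7$ ($Z = -2 + \left(-3 + 6\right)^{2} = -2 + 3^{2} = -2 + 9 = 7$)
$P{\left(F \right)} = \left(7 + F\right)^{2}$ ($P{\left(F \right)} = \left(F + 7\right)^{2} = \left(7 + F\right)^{2}$)
$\left(P{\left(S{\left(13,7 \right)} \right)} + \left(111 - 40\right) \left(-88\right)\right) \left(-5703 + 38583\right) = \left(\left(7 - \frac{7}{3}\right)^{2} + \left(111 - 40\right) \left(-88\right)\right) \left(-5703 + 38583\right) = \left(\left(7 - \frac{7}{3}\right)^{2} + 71 \left(-88\right)\right) 32880 = \left(\left(\frac{14}{3}\right)^{2} - 6248\right) 32880 = \left(\frac{196}{9} - 6248\right) 32880 = \left(- \frac{56036}{9}\right) 32880 = - \frac{614154560}{3}$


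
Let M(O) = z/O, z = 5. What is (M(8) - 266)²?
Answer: 4507129/64 ≈ 70424.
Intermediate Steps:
M(O) = 5/O
(M(8) - 266)² = (5/8 - 266)² = (-2123/8)² = 4507129/64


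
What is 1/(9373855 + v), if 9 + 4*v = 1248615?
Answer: 2/19372013 ≈ 1.0324e-7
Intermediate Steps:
v = 624303/2 (v = -9/4 + (¼)*1248615 = -9/4 + 1248615/4 = 624303/2 ≈ 3.1215e+5)
1/(9373855 + v) = 1/(9373855 + 624303/2) = 1/(19372013/2) = 2/19372013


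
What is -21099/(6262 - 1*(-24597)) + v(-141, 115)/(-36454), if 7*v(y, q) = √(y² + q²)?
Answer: -21099/30859 - √33106/255178 ≈ -0.68444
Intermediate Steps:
v(y, q) = √(q² + y²)/7 (v(y, q) = √(y² + q²)/7 = √(q² + y²)/7)
-21099/(6262 - 1*(-24597)) + v(-141, 115)/(-36454) = -21099/(6262 - 1*(-24597)) + (√(115² + (-141)²)/7)/(-36454) = -21099/(6262 + 24597) + (√(13225 + 19881)/7)*(-1/36454) = -21099/30859 + (√33106/7)*(-1/36454) = -21099*1/30859 - √33106/255178 = -21099/30859 - √33106/255178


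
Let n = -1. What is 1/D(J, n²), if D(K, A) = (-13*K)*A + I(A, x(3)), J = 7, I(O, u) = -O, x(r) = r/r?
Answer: -1/92 ≈ -0.010870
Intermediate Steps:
x(r) = 1
D(K, A) = -A - 13*A*K (D(K, A) = (-13*K)*A - A = -13*A*K - A = -A - 13*A*K)
1/D(J, n²) = 1/((-1)²*(-1 - 13*7)) = 1/(1*(-1 - 91)) = 1/(1*(-92)) = 1/(-92) = -1/92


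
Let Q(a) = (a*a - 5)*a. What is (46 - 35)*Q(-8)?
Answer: -5192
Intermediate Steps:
Q(a) = a*(-5 + a²) (Q(a) = (a² - 5)*a = (-5 + a²)*a = a*(-5 + a²))
(46 - 35)*Q(-8) = (46 - 35)*(-8*(-5 + (-8)²)) = 11*(-8*(-5 + 64)) = 11*(-8*59) = 11*(-472) = -5192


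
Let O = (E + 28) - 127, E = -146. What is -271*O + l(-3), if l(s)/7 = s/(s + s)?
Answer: 132797/2 ≈ 66399.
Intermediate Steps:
l(s) = 7/2 (l(s) = 7*(s/(s + s)) = 7*(s/((2*s))) = 7*((1/(2*s))*s) = 7*(½) = 7/2)
O = -245 (O = (-146 + 28) - 127 = -118 - 127 = -245)
-271*O + l(-3) = -271*(-245) + 7/2 = 66395 + 7/2 = 132797/2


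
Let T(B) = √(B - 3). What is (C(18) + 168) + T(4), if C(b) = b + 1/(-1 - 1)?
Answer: 373/2 ≈ 186.50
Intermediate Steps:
T(B) = √(-3 + B)
C(b) = -½ + b (C(b) = b + 1/(-2) = b - ½ = -½ + b)
(C(18) + 168) + T(4) = ((-½ + 18) + 168) + √(-3 + 4) = (35/2 + 168) + √1 = 371/2 + 1 = 373/2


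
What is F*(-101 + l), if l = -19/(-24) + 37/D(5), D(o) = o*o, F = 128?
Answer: -947792/75 ≈ -12637.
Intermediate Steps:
D(o) = o²
l = 1363/600 (l = -19/(-24) + 37/(5²) = -19*(-1/24) + 37/25 = 19/24 + 37*(1/25) = 19/24 + 37/25 = 1363/600 ≈ 2.2717)
F*(-101 + l) = 128*(-101 + 1363/600) = 128*(-59237/600) = -947792/75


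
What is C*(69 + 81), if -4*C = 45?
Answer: -3375/2 ≈ -1687.5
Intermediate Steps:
C = -45/4 (C = -¼*45 = -45/4 ≈ -11.250)
C*(69 + 81) = -45*(69 + 81)/4 = -45/4*150 = -3375/2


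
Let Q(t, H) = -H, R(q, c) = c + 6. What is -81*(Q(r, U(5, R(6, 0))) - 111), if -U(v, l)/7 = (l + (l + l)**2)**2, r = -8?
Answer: -12748509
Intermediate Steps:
R(q, c) = 6 + c
U(v, l) = -7*(l + 4*l**2)**2 (U(v, l) = -7*(l + (l + l)**2)**2 = -7*(l + (2*l)**2)**2 = -7*(l + 4*l**2)**2)
-81*(Q(r, U(5, R(6, 0))) - 111) = -81*(-(-7)*(6 + 0)**2*(1 + 4*(6 + 0))**2 - 111) = -81*(-(-7)*6**2*(1 + 4*6)**2 - 111) = -81*(-(-7)*36*(1 + 24)**2 - 111) = -81*(-(-7)*36*25**2 - 111) = -81*(-(-7)*36*625 - 111) = -81*(-1*(-157500) - 111) = -81*(157500 - 111) = -81*157389 = -12748509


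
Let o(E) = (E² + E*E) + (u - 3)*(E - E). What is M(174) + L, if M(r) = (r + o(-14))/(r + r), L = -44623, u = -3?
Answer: -7764119/174 ≈ -44621.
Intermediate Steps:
o(E) = 2*E² (o(E) = (E² + E*E) + (-3 - 3)*(E - E) = (E² + E²) - 6*0 = 2*E² + 0 = 2*E²)
M(r) = (392 + r)/(2*r) (M(r) = (r + 2*(-14)²)/(r + r) = (r + 2*196)/((2*r)) = (r + 392)*(1/(2*r)) = (392 + r)*(1/(2*r)) = (392 + r)/(2*r))
M(174) + L = (½)*(392 + 174)/174 - 44623 = (½)*(1/174)*566 - 44623 = 283/174 - 44623 = -7764119/174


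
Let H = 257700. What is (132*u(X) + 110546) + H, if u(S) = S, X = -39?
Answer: 363098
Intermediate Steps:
(132*u(X) + 110546) + H = (132*(-39) + 110546) + 257700 = (-5148 + 110546) + 257700 = 105398 + 257700 = 363098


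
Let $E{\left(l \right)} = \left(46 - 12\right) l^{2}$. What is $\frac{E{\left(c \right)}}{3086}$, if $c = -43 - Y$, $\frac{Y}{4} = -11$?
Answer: $\frac{17}{1543} \approx 0.011018$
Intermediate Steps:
$Y = -44$ ($Y = 4 \left(-11\right) = -44$)
$c = 1$ ($c = -43 - -44 = -43 + 44 = 1$)
$E{\left(l \right)} = 34 l^{2}$
$\frac{E{\left(c \right)}}{3086} = \frac{34 \cdot 1^{2}}{3086} = 34 \cdot 1 \cdot \frac{1}{3086} = 34 \cdot \frac{1}{3086} = \frac{17}{1543}$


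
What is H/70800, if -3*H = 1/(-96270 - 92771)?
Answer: 1/40152308400 ≈ 2.4905e-11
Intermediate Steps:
H = 1/567123 (H = -1/(3*(-96270 - 92771)) = -⅓/(-189041) = -⅓*(-1/189041) = 1/567123 ≈ 1.7633e-6)
H/70800 = (1/567123)/70800 = (1/567123)*(1/70800) = 1/40152308400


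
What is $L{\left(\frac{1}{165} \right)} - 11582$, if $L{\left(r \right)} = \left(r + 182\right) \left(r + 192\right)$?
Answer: $\frac{636092161}{27225} \approx 23364.0$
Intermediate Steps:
$L{\left(r \right)} = \left(182 + r\right) \left(192 + r\right)$
$L{\left(\frac{1}{165} \right)} - 11582 = \left(34944 + \left(\frac{1}{165}\right)^{2} + \frac{374}{165}\right) - 11582 = \left(34944 + \left(\frac{1}{165}\right)^{2} + 374 \cdot \frac{1}{165}\right) - 11582 = \left(34944 + \frac{1}{27225} + \frac{34}{15}\right) - 11582 = \frac{951412111}{27225} - 11582 = \frac{636092161}{27225}$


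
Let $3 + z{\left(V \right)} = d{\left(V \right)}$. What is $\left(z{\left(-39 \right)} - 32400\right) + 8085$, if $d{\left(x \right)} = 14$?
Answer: $-24304$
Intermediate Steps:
$z{\left(V \right)} = 11$ ($z{\left(V \right)} = -3 + 14 = 11$)
$\left(z{\left(-39 \right)} - 32400\right) + 8085 = \left(11 - 32400\right) + 8085 = -32389 + 8085 = -24304$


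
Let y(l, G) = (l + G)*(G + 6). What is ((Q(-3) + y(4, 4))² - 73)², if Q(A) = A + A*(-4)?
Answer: 61591104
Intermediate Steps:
Q(A) = -3*A (Q(A) = A - 4*A = -3*A)
y(l, G) = (6 + G)*(G + l) (y(l, G) = (G + l)*(6 + G) = (6 + G)*(G + l))
((Q(-3) + y(4, 4))² - 73)² = ((-3*(-3) + (4² + 6*4 + 6*4 + 4*4))² - 73)² = ((9 + (16 + 24 + 24 + 16))² - 73)² = ((9 + 80)² - 73)² = (89² - 73)² = (7921 - 73)² = 7848² = 61591104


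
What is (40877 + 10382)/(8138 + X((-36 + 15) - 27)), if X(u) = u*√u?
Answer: 208572871/33168818 + 2460432*I*√3/16584409 ≈ 6.2882 + 0.25696*I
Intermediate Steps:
X(u) = u^(3/2)
(40877 + 10382)/(8138 + X((-36 + 15) - 27)) = (40877 + 10382)/(8138 + ((-36 + 15) - 27)^(3/2)) = 51259/(8138 + (-21 - 27)^(3/2)) = 51259/(8138 + (-48)^(3/2)) = 51259/(8138 - 192*I*√3)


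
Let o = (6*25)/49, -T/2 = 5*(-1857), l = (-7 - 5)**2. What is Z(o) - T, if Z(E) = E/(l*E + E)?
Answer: -2692649/145 ≈ -18570.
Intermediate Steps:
l = 144 (l = (-12)**2 = 144)
T = 18570 (T = -10*(-1857) = -2*(-9285) = 18570)
o = 150/49 (o = 150*(1/49) = 150/49 ≈ 3.0612)
Z(E) = 1/145 (Z(E) = E/(144*E + E) = E/((145*E)) = E*(1/(145*E)) = 1/145)
Z(o) - T = 1/145 - 1*18570 = 1/145 - 18570 = -2692649/145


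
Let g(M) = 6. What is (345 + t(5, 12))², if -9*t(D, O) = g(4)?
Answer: 1067089/9 ≈ 1.1857e+5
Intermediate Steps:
t(D, O) = -⅔ (t(D, O) = -⅑*6 = -⅔)
(345 + t(5, 12))² = (345 - ⅔)² = (1033/3)² = 1067089/9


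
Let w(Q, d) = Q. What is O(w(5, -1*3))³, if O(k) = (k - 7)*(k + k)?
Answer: -8000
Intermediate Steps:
O(k) = 2*k*(-7 + k) (O(k) = (-7 + k)*(2*k) = 2*k*(-7 + k))
O(w(5, -1*3))³ = (2*5*(-7 + 5))³ = (2*5*(-2))³ = (-20)³ = -8000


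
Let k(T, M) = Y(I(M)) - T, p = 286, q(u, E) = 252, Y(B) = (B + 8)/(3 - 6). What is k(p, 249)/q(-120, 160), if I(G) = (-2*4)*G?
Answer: 563/378 ≈ 1.4894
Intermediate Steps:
I(G) = -8*G
Y(B) = -8/3 - B/3 (Y(B) = (8 + B)/(-3) = (8 + B)*(-1/3) = -8/3 - B/3)
k(T, M) = -8/3 - T + 8*M/3 (k(T, M) = (-8/3 - (-8)*M/3) - T = (-8/3 + 8*M/3) - T = -8/3 - T + 8*M/3)
k(p, 249)/q(-120, 160) = (-8/3 - 1*286 + (8/3)*249)/252 = (-8/3 - 286 + 664)*(1/252) = (1126/3)*(1/252) = 563/378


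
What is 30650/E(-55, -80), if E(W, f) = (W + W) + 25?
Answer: -6130/17 ≈ -360.59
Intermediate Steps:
E(W, f) = 25 + 2*W (E(W, f) = 2*W + 25 = 25 + 2*W)
30650/E(-55, -80) = 30650/(25 + 2*(-55)) = 30650/(25 - 110) = 30650/(-85) = 30650*(-1/85) = -6130/17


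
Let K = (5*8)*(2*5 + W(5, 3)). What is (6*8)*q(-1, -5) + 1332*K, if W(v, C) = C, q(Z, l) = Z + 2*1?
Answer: 692688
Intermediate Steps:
q(Z, l) = 2 + Z (q(Z, l) = Z + 2 = 2 + Z)
K = 520 (K = (5*8)*(2*5 + 3) = 40*(10 + 3) = 40*13 = 520)
(6*8)*q(-1, -5) + 1332*K = (6*8)*(2 - 1) + 1332*520 = 48*1 + 692640 = 48 + 692640 = 692688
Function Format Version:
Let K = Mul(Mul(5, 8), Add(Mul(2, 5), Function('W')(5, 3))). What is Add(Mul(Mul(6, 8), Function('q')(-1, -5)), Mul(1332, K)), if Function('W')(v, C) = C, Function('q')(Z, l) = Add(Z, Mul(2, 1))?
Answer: 692688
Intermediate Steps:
Function('q')(Z, l) = Add(2, Z) (Function('q')(Z, l) = Add(Z, 2) = Add(2, Z))
K = 520 (K = Mul(Mul(5, 8), Add(Mul(2, 5), 3)) = Mul(40, Add(10, 3)) = Mul(40, 13) = 520)
Add(Mul(Mul(6, 8), Function('q')(-1, -5)), Mul(1332, K)) = Add(Mul(Mul(6, 8), Add(2, -1)), Mul(1332, 520)) = Add(Mul(48, 1), 692640) = Add(48, 692640) = 692688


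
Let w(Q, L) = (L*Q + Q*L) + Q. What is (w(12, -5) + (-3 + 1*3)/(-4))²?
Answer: 11664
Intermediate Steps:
w(Q, L) = Q + 2*L*Q (w(Q, L) = (L*Q + L*Q) + Q = 2*L*Q + Q = Q + 2*L*Q)
(w(12, -5) + (-3 + 1*3)/(-4))² = (12*(1 + 2*(-5)) + (-3 + 1*3)/(-4))² = (12*(1 - 10) - (-3 + 3)/4)² = (12*(-9) - ¼*0)² = (-108 + 0)² = (-108)² = 11664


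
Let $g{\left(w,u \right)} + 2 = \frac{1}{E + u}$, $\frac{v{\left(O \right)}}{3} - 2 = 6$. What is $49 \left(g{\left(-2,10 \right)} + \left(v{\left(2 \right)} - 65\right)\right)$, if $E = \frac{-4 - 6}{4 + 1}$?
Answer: $- \frac{16807}{8} \approx -2100.9$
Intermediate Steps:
$v{\left(O \right)} = 24$ ($v{\left(O \right)} = 6 + 3 \cdot 6 = 6 + 18 = 24$)
$E = -2$ ($E = - \frac{10}{5} = \left(-10\right) \frac{1}{5} = -2$)
$g{\left(w,u \right)} = -2 + \frac{1}{-2 + u}$
$49 \left(g{\left(-2,10 \right)} + \left(v{\left(2 \right)} - 65\right)\right) = 49 \left(\frac{5 - 20}{-2 + 10} + \left(24 - 65\right)\right) = 49 \left(\frac{5 - 20}{8} - 41\right) = 49 \left(\frac{1}{8} \left(-15\right) - 41\right) = 49 \left(- \frac{15}{8} - 41\right) = 49 \left(- \frac{343}{8}\right) = - \frac{16807}{8}$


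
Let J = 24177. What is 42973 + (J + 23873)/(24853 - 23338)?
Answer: 13030429/303 ≈ 43005.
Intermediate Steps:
42973 + (J + 23873)/(24853 - 23338) = 42973 + (24177 + 23873)/(24853 - 23338) = 42973 + 48050/1515 = 42973 + 48050*(1/1515) = 42973 + 9610/303 = 13030429/303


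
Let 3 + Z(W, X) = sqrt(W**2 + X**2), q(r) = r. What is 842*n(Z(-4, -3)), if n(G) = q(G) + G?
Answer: 3368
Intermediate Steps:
Z(W, X) = -3 + sqrt(W**2 + X**2)
n(G) = 2*G (n(G) = G + G = 2*G)
842*n(Z(-4, -3)) = 842*(2*(-3 + sqrt((-4)**2 + (-3)**2))) = 842*(2*(-3 + sqrt(16 + 9))) = 842*(2*(-3 + sqrt(25))) = 842*(2*(-3 + 5)) = 842*(2*2) = 842*4 = 3368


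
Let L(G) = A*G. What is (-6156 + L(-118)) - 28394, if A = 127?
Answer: -49536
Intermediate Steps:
L(G) = 127*G
(-6156 + L(-118)) - 28394 = (-6156 + 127*(-118)) - 28394 = (-6156 - 14986) - 28394 = -21142 - 28394 = -49536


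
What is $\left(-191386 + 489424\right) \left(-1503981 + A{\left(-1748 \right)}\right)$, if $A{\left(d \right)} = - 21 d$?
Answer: $-437303110374$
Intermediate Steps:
$\left(-191386 + 489424\right) \left(-1503981 + A{\left(-1748 \right)}\right) = \left(-191386 + 489424\right) \left(-1503981 - -36708\right) = 298038 \left(-1503981 + 36708\right) = 298038 \left(-1467273\right) = -437303110374$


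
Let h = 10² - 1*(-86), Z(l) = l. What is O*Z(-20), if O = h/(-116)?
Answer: 930/29 ≈ 32.069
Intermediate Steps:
h = 186 (h = 100 + 86 = 186)
O = -93/58 (O = 186/(-116) = 186*(-1/116) = -93/58 ≈ -1.6034)
O*Z(-20) = -93/58*(-20) = 930/29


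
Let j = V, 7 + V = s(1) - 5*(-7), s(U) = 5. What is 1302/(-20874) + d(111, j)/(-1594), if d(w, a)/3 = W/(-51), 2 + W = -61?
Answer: -871349/13467706 ≈ -0.064699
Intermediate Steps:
W = -63 (W = -2 - 61 = -63)
V = 33 (V = -7 + (5 - 5*(-7)) = -7 + (5 + 35) = -7 + 40 = 33)
j = 33
d(w, a) = 63/17 (d(w, a) = 3*(-63/(-51)) = 3*(-63*(-1/51)) = 3*(21/17) = 63/17)
1302/(-20874) + d(111, j)/(-1594) = 1302/(-20874) + (63/17)/(-1594) = 1302*(-1/20874) + (63/17)*(-1/1594) = -31/497 - 63/27098 = -871349/13467706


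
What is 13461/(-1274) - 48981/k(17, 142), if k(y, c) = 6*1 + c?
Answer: -4599573/13468 ≈ -341.52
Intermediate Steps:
k(y, c) = 6 + c
13461/(-1274) - 48981/k(17, 142) = 13461/(-1274) - 48981/(6 + 142) = 13461*(-1/1274) - 48981/148 = -1923/182 - 48981*1/148 = -1923/182 - 48981/148 = -4599573/13468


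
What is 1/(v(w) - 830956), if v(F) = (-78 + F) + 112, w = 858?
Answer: -1/830064 ≈ -1.2047e-6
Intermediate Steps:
v(F) = 34 + F
1/(v(w) - 830956) = 1/((34 + 858) - 830956) = 1/(892 - 830956) = 1/(-830064) = -1/830064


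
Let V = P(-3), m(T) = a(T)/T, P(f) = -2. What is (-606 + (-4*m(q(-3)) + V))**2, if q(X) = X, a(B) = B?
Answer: 374544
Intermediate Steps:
m(T) = 1 (m(T) = T/T = 1)
V = -2
(-606 + (-4*m(q(-3)) + V))**2 = (-606 + (-4*1 - 2))**2 = (-606 + (-4 - 2))**2 = (-606 - 6)**2 = (-612)**2 = 374544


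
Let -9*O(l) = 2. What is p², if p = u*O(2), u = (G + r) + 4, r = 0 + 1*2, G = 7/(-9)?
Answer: 8836/6561 ≈ 1.3467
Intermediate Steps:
G = -7/9 (G = 7*(-⅑) = -7/9 ≈ -0.77778)
O(l) = -2/9 (O(l) = -⅑*2 = -2/9)
r = 2 (r = 0 + 2 = 2)
u = 47/9 (u = (-7/9 + 2) + 4 = 11/9 + 4 = 47/9 ≈ 5.2222)
p = -94/81 (p = (47/9)*(-2/9) = -94/81 ≈ -1.1605)
p² = (-94/81)² = 8836/6561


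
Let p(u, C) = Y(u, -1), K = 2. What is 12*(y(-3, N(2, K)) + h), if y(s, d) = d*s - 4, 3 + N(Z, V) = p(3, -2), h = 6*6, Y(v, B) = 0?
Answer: 492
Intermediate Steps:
p(u, C) = 0
h = 36
N(Z, V) = -3 (N(Z, V) = -3 + 0 = -3)
y(s, d) = -4 + d*s
12*(y(-3, N(2, K)) + h) = 12*((-4 - 3*(-3)) + 36) = 12*((-4 + 9) + 36) = 12*(5 + 36) = 12*41 = 492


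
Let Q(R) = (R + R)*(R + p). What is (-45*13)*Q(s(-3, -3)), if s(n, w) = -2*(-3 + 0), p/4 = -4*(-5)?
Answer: -603720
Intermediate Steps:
p = 80 (p = 4*(-4*(-5)) = 4*20 = 80)
s(n, w) = 6 (s(n, w) = -2*(-3) = 6)
Q(R) = 2*R*(80 + R) (Q(R) = (R + R)*(R + 80) = (2*R)*(80 + R) = 2*R*(80 + R))
(-45*13)*Q(s(-3, -3)) = (-45*13)*(2*6*(80 + 6)) = -1170*6*86 = -585*1032 = -603720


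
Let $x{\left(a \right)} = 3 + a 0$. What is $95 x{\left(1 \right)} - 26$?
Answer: $259$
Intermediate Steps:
$x{\left(a \right)} = 3$ ($x{\left(a \right)} = 3 + 0 = 3$)
$95 x{\left(1 \right)} - 26 = 95 \cdot 3 - 26 = 285 - 26 = 259$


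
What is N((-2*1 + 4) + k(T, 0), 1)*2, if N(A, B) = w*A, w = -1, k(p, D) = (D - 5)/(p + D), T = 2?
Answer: 1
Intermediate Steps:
k(p, D) = (-5 + D)/(D + p)
N(A, B) = -A
N((-2*1 + 4) + k(T, 0), 1)*2 = -((-2*1 + 4) + (-5 + 0)/(0 + 2))*2 = -((-2 + 4) - 5/2)*2 = -(2 + (1/2)*(-5))*2 = -(2 - 5/2)*2 = -1*(-1/2)*2 = (1/2)*2 = 1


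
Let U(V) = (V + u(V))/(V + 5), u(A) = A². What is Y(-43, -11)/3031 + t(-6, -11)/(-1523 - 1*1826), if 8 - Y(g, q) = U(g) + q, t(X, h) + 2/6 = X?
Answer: 13793599/578596683 ≈ 0.023840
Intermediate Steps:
U(V) = (V + V²)/(5 + V) (U(V) = (V + V²)/(V + 5) = (V + V²)/(5 + V))
t(X, h) = -⅓ + X
Y(g, q) = 8 - q - g*(1 + g)/(5 + g) (Y(g, q) = 8 - (g*(1 + g)/(5 + g) + q) = 8 - (q + g*(1 + g)/(5 + g)) = 8 + (-q - g*(1 + g)/(5 + g)) = 8 - q - g*(1 + g)/(5 + g))
Y(-43, -11)/3031 + t(-6, -11)/(-1523 - 1*1826) = ((-1*(-43) - 1*(-43)² + (5 - 43)*(8 - 1*(-11)))/(5 - 43))/3031 + (-⅓ - 6)/(-1523 - 1*1826) = ((43 - 1*1849 - 38*(8 + 11))/(-38))*(1/3031) - 19/(3*(-1523 - 1826)) = -(43 - 1849 - 38*19)/38*(1/3031) - 19/3/(-3349) = -(43 - 1849 - 722)/38*(1/3031) - 19/3*(-1/3349) = -1/38*(-2528)*(1/3031) + 19/10047 = (1264/19)*(1/3031) + 19/10047 = 1264/57589 + 19/10047 = 13793599/578596683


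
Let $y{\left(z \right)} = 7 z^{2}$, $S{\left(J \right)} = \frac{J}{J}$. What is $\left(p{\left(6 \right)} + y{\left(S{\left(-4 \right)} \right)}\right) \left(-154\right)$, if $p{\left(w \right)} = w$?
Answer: $-2002$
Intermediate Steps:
$S{\left(J \right)} = 1$
$\left(p{\left(6 \right)} + y{\left(S{\left(-4 \right)} \right)}\right) \left(-154\right) = \left(6 + 7 \cdot 1^{2}\right) \left(-154\right) = \left(6 + 7 \cdot 1\right) \left(-154\right) = \left(6 + 7\right) \left(-154\right) = 13 \left(-154\right) = -2002$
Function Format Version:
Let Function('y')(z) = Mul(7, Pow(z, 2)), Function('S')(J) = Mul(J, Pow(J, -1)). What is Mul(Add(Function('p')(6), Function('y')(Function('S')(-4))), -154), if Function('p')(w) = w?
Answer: -2002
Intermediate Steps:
Function('S')(J) = 1
Mul(Add(Function('p')(6), Function('y')(Function('S')(-4))), -154) = Mul(Add(6, Mul(7, Pow(1, 2))), -154) = Mul(Add(6, Mul(7, 1)), -154) = Mul(Add(6, 7), -154) = Mul(13, -154) = -2002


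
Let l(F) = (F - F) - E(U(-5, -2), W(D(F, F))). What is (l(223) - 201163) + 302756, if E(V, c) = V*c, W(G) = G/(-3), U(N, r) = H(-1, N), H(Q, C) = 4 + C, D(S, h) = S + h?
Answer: 304333/3 ≈ 1.0144e+5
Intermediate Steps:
U(N, r) = 4 + N
W(G) = -G/3 (W(G) = G*(-⅓) = -G/3)
l(F) = -2*F/3 (l(F) = (F - F) - (4 - 5)*(-(F + F)/3) = 0 - (-1)*(-2*F/3) = 0 - 2*F/3 = -2*F/3)
(l(223) - 201163) + 302756 = (-⅔*223 - 201163) + 302756 = (-446/3 - 201163) + 302756 = -603935/3 + 302756 = 304333/3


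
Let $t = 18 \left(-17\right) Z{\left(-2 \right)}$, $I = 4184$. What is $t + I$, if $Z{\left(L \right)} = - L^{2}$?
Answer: $5408$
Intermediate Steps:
$t = 1224$ ($t = 18 \left(-17\right) \left(- \left(-2\right)^{2}\right) = - 306 \left(\left(-1\right) 4\right) = \left(-306\right) \left(-4\right) = 1224$)
$t + I = 1224 + 4184 = 5408$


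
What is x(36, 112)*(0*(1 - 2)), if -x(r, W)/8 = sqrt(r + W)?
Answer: 0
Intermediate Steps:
x(r, W) = -8*sqrt(W + r) (x(r, W) = -8*sqrt(r + W) = -8*sqrt(W + r))
x(36, 112)*(0*(1 - 2)) = (-8*sqrt(112 + 36))*(0*(1 - 2)) = (-16*sqrt(37))*(0*(-1)) = -16*sqrt(37)*0 = 0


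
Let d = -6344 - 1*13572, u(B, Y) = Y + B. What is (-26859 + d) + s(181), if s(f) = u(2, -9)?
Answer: -46782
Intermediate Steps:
u(B, Y) = B + Y
s(f) = -7 (s(f) = 2 - 9 = -7)
d = -19916 (d = -6344 - 13572 = -19916)
(-26859 + d) + s(181) = (-26859 - 19916) - 7 = -46775 - 7 = -46782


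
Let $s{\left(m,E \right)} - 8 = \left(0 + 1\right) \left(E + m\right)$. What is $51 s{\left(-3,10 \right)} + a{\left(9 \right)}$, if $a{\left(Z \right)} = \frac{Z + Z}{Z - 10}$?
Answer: $747$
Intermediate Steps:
$s{\left(m,E \right)} = 8 + E + m$ ($s{\left(m,E \right)} = 8 + \left(0 + 1\right) \left(E + m\right) = 8 + 1 \left(E + m\right) = 8 + \left(E + m\right) = 8 + E + m$)
$a{\left(Z \right)} = \frac{2 Z}{-10 + Z}$
$51 s{\left(-3,10 \right)} + a{\left(9 \right)} = 51 \left(8 + 10 - 3\right) + 2 \cdot 9 \frac{1}{-10 + 9} = 51 \cdot 15 + 2 \cdot 9 \frac{1}{-1} = 765 + 2 \cdot 9 \left(-1\right) = 765 - 18 = 747$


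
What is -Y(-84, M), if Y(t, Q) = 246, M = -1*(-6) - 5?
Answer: -246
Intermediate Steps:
M = 1 (M = 6 - 5 = 1)
-Y(-84, M) = -1*246 = -246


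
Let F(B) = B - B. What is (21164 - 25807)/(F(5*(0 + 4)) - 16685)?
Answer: 4643/16685 ≈ 0.27827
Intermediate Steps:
F(B) = 0
(21164 - 25807)/(F(5*(0 + 4)) - 16685) = (21164 - 25807)/(0 - 16685) = -4643/(-16685) = -4643*(-1/16685) = 4643/16685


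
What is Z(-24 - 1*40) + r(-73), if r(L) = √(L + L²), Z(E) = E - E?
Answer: 6*√146 ≈ 72.498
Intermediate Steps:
Z(E) = 0
Z(-24 - 1*40) + r(-73) = 0 + √(-73*(1 - 73)) = 0 + √(-73*(-72)) = 0 + √5256 = 0 + 6*√146 = 6*√146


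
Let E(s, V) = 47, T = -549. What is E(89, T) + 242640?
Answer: 242687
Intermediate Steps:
E(89, T) + 242640 = 47 + 242640 = 242687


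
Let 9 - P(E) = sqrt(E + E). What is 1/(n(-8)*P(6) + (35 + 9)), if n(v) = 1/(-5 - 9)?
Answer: 8498/368437 - 28*sqrt(3)/368437 ≈ 0.022933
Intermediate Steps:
n(v) = -1/14 (n(v) = 1/(-14) = -1/14)
P(E) = 9 - sqrt(2)*sqrt(E) (P(E) = 9 - sqrt(E + E) = 9 - sqrt(2*E) = 9 - sqrt(2)*sqrt(E))
1/(n(-8)*P(6) + (35 + 9)) = 1/(-(9 - sqrt(2)*sqrt(6))/14 + (35 + 9)) = 1/(-(9 - 2*sqrt(3))/14 + 44) = 1/((-9/14 + sqrt(3)/7) + 44) = 1/(607/14 + sqrt(3)/7)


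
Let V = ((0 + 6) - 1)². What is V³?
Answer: 15625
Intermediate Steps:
V = 25 (V = (6 - 1)² = 5² = 25)
V³ = 25³ = 15625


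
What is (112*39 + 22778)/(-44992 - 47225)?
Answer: -27146/92217 ≈ -0.29437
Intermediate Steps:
(112*39 + 22778)/(-44992 - 47225) = (4368 + 22778)/(-92217) = 27146*(-1/92217) = -27146/92217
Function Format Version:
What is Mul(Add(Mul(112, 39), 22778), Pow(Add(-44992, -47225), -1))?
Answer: Rational(-27146, 92217) ≈ -0.29437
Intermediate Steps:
Mul(Add(Mul(112, 39), 22778), Pow(Add(-44992, -47225), -1)) = Mul(Add(4368, 22778), Pow(-92217, -1)) = Mul(27146, Rational(-1, 92217)) = Rational(-27146, 92217)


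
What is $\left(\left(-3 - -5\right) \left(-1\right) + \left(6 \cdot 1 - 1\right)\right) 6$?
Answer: $18$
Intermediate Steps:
$\left(\left(-3 - -5\right) \left(-1\right) + \left(6 \cdot 1 - 1\right)\right) 6 = \left(\left(-3 + 5\right) \left(-1\right) + \left(6 - 1\right)\right) 6 = \left(2 \left(-1\right) + 5\right) 6 = \left(-2 + 5\right) 6 = 3 \cdot 6 = 18$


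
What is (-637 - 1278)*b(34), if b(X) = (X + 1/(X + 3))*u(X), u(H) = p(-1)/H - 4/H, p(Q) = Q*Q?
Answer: 7232955/1258 ≈ 5749.6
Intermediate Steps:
p(Q) = Q²
u(H) = -3/H (u(H) = (-1)²/H - 4/H = 1/H - 4/H = -3/H)
b(X) = -3*(X + 1/(3 + X))/X (b(X) = (X + 1/(X + 3))*(-3/X) = (X + 1/(3 + X))*(-3/X) = -3*(X + 1/(3 + X))/X)
(-637 - 1278)*b(34) = (-637 - 1278)*(3*(-1 - 1*34² - 3*34)/(34*(3 + 34))) = -5745*(-1 - 1*1156 - 102)/(34*37) = -5745*(-1 - 1156 - 102)/(34*37) = -5745*(-1259)/(34*37) = -1915*(-3777/1258) = 7232955/1258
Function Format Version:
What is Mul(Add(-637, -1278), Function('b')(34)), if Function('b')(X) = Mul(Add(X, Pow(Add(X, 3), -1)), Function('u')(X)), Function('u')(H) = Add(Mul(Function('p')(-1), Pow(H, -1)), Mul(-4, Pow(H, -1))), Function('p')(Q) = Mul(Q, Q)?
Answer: Rational(7232955, 1258) ≈ 5749.6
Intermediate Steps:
Function('p')(Q) = Pow(Q, 2)
Function('u')(H) = Mul(-3, Pow(H, -1)) (Function('u')(H) = Add(Mul(Pow(-1, 2), Pow(H, -1)), Mul(-4, Pow(H, -1))) = Add(Mul(1, Pow(H, -1)), Mul(-4, Pow(H, -1))) = Add(Pow(H, -1), Mul(-4, Pow(H, -1))) = Mul(-3, Pow(H, -1)))
Function('b')(X) = Mul(-3, Pow(X, -1), Add(X, Pow(Add(3, X), -1))) (Function('b')(X) = Mul(Add(X, Pow(Add(X, 3), -1)), Mul(-3, Pow(X, -1))) = Mul(Add(X, Pow(Add(3, X), -1)), Mul(-3, Pow(X, -1))) = Mul(-3, Pow(X, -1), Add(X, Pow(Add(3, X), -1))))
Mul(Add(-637, -1278), Function('b')(34)) = Mul(Add(-637, -1278), Mul(3, Pow(34, -1), Pow(Add(3, 34), -1), Add(-1, Mul(-1, Pow(34, 2)), Mul(-3, 34)))) = Mul(-1915, Mul(3, Rational(1, 34), Pow(37, -1), Add(-1, Mul(-1, 1156), -102))) = Mul(-1915, Mul(3, Rational(1, 34), Rational(1, 37), Add(-1, -1156, -102))) = Mul(-1915, Mul(3, Rational(1, 34), Rational(1, 37), -1259)) = Mul(-1915, Rational(-3777, 1258)) = Rational(7232955, 1258)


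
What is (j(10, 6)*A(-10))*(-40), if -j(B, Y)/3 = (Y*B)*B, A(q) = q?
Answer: -720000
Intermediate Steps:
j(B, Y) = -3*Y*B² (j(B, Y) = -3*Y*B*B = -3*B*Y*B = -3*Y*B²)
(j(10, 6)*A(-10))*(-40) = (-3*6*10²*(-10))*(-40) = (-3*6*100*(-10))*(-40) = -1800*(-10)*(-40) = 18000*(-40) = -720000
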